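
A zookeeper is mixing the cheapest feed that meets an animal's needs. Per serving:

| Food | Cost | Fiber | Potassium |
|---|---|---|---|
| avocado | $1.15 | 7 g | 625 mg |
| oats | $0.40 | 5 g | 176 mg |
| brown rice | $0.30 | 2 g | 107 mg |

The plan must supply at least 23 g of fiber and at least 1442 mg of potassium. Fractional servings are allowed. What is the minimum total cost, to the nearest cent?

A basic optimal solution has at most two foods positive. Try each food alone and each pair with both targets met exactly.
avocado only: max(23/7, 1442/625) = 3.286 servings → $3.78.
oats only: max(23/5, 1442/176) = 8.193 servings → $3.28.
brown rice only: max(23/2, 1442/107) = 13.48 servings → $4.04.
avocado + oats with both tight: 1.67 servings and 2.261 servings → $2.83.
avocado + brown rice with both tight: 0.8443 servings and 8.545 servings → $3.53.
oats + brown rice with both targets exact would need a negative amount; discard.
So the least-cost plan costs $2.83.

$2.83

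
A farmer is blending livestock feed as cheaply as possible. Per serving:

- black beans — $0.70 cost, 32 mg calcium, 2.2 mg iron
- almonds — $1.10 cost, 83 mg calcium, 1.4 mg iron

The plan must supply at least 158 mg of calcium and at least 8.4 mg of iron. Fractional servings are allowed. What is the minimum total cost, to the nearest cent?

$3.05

Compare the cost at each extreme point of the feasible region.
black beans only: max(158/32, 8.4/2.2) = 4.938 servings → $3.46.
almonds only: max(158/83, 8.4/1.4) = 6 servings → $6.60.
black beans + almonds with both tight: 3.454 servings and 0.5718 servings → $3.05.
So the least-cost plan costs $3.05.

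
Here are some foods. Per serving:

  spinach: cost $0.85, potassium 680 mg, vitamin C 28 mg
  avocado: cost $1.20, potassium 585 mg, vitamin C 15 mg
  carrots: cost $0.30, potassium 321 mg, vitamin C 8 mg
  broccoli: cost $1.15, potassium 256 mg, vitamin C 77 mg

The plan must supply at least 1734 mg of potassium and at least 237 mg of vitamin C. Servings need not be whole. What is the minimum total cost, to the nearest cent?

A basic optimal solution has at most two foods positive. Try each food alone and each pair with both targets met exactly.
spinach only: max(1734/680, 237/28) = 8.464 servings → $7.19.
avocado only: max(1734/585, 237/15) = 15.8 servings → $18.96.
carrots only: max(1734/321, 237/8) = 29.62 servings → $8.89.
broccoli only: max(1734/256, 237/77) = 6.773 servings → $7.79.
spinach + avocado: intersection lies outside the first quadrant.
spinach + carrots: intersection lies outside the first quadrant.
spinach + broccoli with both tight: 1.612 servings and 2.492 servings → $4.24.
avocado + carrots: the both-tight solution has a negative serving — not a feasible corner.
avocado + broccoli with both tight: 1.768 servings and 2.734 servings → $5.27.
carrots + broccoli with both tight: 3.213 servings and 2.744 servings → $4.12.
Cheapest feasible corner: $4.12.

$4.12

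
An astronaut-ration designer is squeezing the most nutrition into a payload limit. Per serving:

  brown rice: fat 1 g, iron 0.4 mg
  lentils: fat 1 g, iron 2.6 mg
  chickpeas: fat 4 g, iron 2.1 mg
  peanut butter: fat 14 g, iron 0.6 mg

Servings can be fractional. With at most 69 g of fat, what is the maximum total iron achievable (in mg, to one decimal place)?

179.4 mg

Iron per g fat: lentils 2.6, chickpeas 0.525, brown rice 0.4, peanut butter 0.04286.
With no serving limits, spend the whole fat allowance on lentils: 69 g / 1 g × 2.6 mg = 179.4 mg.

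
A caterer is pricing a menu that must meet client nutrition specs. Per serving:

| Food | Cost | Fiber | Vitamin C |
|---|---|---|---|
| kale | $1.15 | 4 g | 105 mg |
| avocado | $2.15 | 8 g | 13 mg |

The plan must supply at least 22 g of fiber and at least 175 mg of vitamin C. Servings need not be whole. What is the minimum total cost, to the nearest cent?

For a min-cost LP with two ≥-constraints, a basic feasible solution has at most two positive variables.
kale only: max(22/4, 175/105) = 5.5 servings → $6.33.
avocado only: max(22/8, 175/13) = 13.46 servings → $28.94.
kale + avocado with both tight: 1.414 servings and 2.043 servings → $6.02.
The minimum over all feasible corners is $6.02.

$6.02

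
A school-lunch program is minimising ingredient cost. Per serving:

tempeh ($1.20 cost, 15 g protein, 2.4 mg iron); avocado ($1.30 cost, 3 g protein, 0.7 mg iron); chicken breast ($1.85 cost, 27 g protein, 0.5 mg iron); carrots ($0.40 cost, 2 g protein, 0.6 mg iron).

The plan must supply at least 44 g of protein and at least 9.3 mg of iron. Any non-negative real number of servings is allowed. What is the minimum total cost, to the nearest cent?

$4.65

Minimising a linear cost over {protein ≥ 44, iron ≥ 9.3, servings ≥ 0} — the optimum is at a vertex, using one or two foods.
tempeh only: max(44/15, 9.3/2.4) = 3.875 servings → $4.65.
avocado only: max(44/3, 9.3/0.7) = 14.67 servings → $19.07.
chicken breast only: max(44/27, 9.3/0.5) = 18.6 servings → $34.41.
carrots only: max(44/2, 9.3/0.6) = 22 servings → $8.80.
tempeh + avocado with both tight: 0.8788 servings and 10.27 servings → $14.41.
tempeh + chicken breast: intersection lies outside the first quadrant.
tempeh + carrots with both tight: 1.857 servings and 8.071 servings → $5.46.
avocado + chicken breast with both tight: 13.17 servings and 0.1667 servings → $17.43.
avocado + carrots with both targets exact would need a negative amount; discard.
chicken breast + carrots with both tight: 0.5132 servings and 15.07 servings → $6.98.
So the least-cost plan costs $4.65.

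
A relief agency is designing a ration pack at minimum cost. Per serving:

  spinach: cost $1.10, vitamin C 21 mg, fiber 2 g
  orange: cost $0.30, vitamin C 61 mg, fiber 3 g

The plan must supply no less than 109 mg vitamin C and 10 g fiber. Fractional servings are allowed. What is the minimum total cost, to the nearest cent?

Compare the cost at each extreme point of the feasible region.
spinach only: max(109/21, 10/2) = 5.19 servings → $5.71.
orange only: max(109/61, 10/3) = 3.333 servings → $1.00.
spinach + orange with both tight: 4.797 servings and 0.1356 servings → $5.32.
So the least-cost plan costs $1.00.

$1.00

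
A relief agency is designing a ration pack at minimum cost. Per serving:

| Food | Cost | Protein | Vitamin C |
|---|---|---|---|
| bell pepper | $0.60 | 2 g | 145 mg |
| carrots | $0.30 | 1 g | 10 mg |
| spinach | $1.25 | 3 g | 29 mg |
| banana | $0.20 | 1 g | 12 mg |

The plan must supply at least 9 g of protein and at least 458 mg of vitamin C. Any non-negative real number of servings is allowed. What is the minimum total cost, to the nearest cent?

$2.38

For a min-cost LP with two ≥-constraints, a basic feasible solution has at most two positive variables.
bell pepper only: max(9/2, 458/145) = 4.5 servings → $2.70.
carrots only: max(9/1, 458/10) = 45.8 servings → $13.74.
spinach only: max(9/3, 458/29) = 15.79 servings → $19.74.
banana only: max(9/1, 458/12) = 38.17 servings → $7.63.
bell pepper + carrots with both tight: 2.944 servings and 3.112 servings → $2.70.
bell pepper + spinach with both tight: 2.952 servings and 1.032 servings → $3.06.
bell pepper + banana with both tight: 2.893 servings and 3.215 servings → $2.38.
carrots + spinach: intersection lies outside the first quadrant.
carrots + banana: the both-tight solution has a negative serving — not a feasible corner.
spinach + banana: intersection lies outside the first quadrant.
The minimum over all feasible corners is $2.38.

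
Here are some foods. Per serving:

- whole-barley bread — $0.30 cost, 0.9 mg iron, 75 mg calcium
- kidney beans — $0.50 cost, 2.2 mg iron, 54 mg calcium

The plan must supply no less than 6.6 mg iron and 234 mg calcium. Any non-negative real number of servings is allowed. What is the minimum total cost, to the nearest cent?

$1.63

Check every corner: each single food scaled to meet both minima, and each pair solved so both constraints bind.
whole-barley bread only: max(6.6/0.9, 234/75) = 7.333 servings → $2.20.
kidney beans only: max(6.6/2.2, 234/54) = 4.333 servings → $2.17.
whole-barley bread + kidney beans with both tight: 1.361 servings and 2.443 servings → $1.63.
The minimum over all feasible corners is $1.63.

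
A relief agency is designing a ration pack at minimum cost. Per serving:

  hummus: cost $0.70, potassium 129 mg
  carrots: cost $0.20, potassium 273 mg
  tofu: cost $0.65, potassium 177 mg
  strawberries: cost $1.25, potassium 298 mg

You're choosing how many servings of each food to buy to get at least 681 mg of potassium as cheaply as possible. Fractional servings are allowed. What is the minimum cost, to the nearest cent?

$0.50

Cost per mg of potassium: carrots $0.0007, tofu $0.0037, strawberries $0.0042, hummus $0.0054.
With no serving limits, use only carrots: 681 mg / 273 mg = 2.495 servings × $0.20 = $0.50.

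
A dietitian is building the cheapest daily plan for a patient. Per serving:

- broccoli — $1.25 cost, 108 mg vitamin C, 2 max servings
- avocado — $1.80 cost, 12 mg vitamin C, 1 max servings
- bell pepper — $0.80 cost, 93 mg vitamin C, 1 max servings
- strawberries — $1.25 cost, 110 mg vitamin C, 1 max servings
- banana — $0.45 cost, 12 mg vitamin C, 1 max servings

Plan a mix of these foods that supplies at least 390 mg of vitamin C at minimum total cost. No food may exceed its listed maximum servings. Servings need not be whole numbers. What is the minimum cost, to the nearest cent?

Cost per mg of vitamin C: bell pepper $0.0086, strawberries $0.0114, broccoli $0.0116, banana $0.0375, avocado $0.1500.
Take 1 serving of bell pepper: +93.0 mg vitamin C for $0.80 (total $0.80, still need 297.0 mg).
Take 1 serving of strawberries: +110.0 mg vitamin C for $1.25 (total $2.05, still need 187.0 mg).
Take 1.731 servings of broccoli: +187.0 mg vitamin C for $2.16 (total $4.21, still need 0.0 mg).
Filling from the cheapest source first is optimal under one linear minimum: $4.21.

$4.21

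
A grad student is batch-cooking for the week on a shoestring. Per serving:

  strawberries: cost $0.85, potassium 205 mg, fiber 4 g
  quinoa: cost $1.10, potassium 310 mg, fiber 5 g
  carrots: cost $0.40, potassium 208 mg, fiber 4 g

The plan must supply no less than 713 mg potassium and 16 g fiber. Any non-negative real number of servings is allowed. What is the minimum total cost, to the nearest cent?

Minimising a linear cost over {potassium ≥ 713, fiber ≥ 16, servings ≥ 0} — the optimum is at a vertex, using one or two foods.
strawberries only: max(713/205, 16/4) = 4 servings → $3.40.
quinoa only: max(713/310, 16/5) = 3.2 servings → $3.52.
carrots only: max(713/208, 16/4) = 4 servings → $1.60.
strawberries + quinoa: intersection lies outside the first quadrant.
strawberries + carrots: intersection lies outside the first quadrant.
quinoa + carrots: the both-tight solution has a negative serving — not a feasible corner.
Cheapest feasible corner: $1.60.

$1.60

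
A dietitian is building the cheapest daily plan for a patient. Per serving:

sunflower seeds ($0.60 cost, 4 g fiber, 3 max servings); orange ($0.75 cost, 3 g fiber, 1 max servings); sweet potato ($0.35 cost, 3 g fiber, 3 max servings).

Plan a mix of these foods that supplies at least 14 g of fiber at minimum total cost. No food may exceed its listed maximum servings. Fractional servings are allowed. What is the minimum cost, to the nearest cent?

$1.80

Cost per g of fiber: sweet potato $0.1167, sunflower seeds $0.1500, orange $0.2500.
Take 3 servings of sweet potato: +9.0 g fiber for $1.05 (total $1.05, still need 5.0 g).
Take 1.25 servings of sunflower seeds: +5.0 g fiber for $0.75 (total $1.80, still need 0.0 g).
Greedy by cheapest-per-g is optimal for a single linear constraint, so the minimum cost is $1.80.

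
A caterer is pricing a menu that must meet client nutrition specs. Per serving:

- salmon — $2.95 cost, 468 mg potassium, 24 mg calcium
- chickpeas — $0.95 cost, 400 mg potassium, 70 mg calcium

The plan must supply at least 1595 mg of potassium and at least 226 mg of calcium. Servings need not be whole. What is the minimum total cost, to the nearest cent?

For a min-cost LP with two ≥-constraints, a basic feasible solution has at most two positive variables.
salmon only: max(1595/468, 226/24) = 9.417 servings → $27.78.
chickpeas only: max(1595/400, 226/70) = 3.987 servings → $3.79.
salmon + chickpeas with both tight: 0.9175 servings and 2.914 servings → $5.48.
The minimum over all feasible corners is $3.79.

$3.79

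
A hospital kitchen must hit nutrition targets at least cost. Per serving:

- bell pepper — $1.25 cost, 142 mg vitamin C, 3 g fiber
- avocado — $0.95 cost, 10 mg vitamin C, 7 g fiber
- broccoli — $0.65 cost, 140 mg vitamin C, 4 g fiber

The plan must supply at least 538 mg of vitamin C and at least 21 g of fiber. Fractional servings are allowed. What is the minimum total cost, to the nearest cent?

The cheapest plan sits at a corner of the feasible region — with two constraints it uses at most two foods.
bell pepper only: max(538/142, 21/3) = 7 servings → $8.75.
avocado only: max(538/10, 21/7) = 53.8 servings → $51.11.
broccoli only: max(538/140, 21/4) = 5.25 servings → $3.41.
bell pepper + avocado with both tight: 3.689 servings and 1.419 servings → $5.96.
bell pepper + broccoli: intersection lies outside the first quadrant.
avocado + broccoli with both tight: 0.8383 servings and 3.783 servings → $3.26.
The minimum over all feasible corners is $3.26.

$3.26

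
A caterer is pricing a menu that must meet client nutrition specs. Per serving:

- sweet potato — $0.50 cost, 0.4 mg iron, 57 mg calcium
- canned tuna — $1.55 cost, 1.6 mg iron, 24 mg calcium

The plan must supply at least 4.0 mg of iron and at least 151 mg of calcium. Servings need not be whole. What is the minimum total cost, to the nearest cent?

$4.08

The cheapest plan sits at a corner of the feasible region — with two constraints it uses at most two foods.
sweet potato only: max(4.0/0.4, 151/57) = 10 servings → $5.00.
canned tuna only: max(4.0/1.6, 151/24) = 6.292 servings → $9.75.
sweet potato + canned tuna with both tight: 1.784 servings and 2.054 servings → $4.08.
So the least-cost plan costs $4.08.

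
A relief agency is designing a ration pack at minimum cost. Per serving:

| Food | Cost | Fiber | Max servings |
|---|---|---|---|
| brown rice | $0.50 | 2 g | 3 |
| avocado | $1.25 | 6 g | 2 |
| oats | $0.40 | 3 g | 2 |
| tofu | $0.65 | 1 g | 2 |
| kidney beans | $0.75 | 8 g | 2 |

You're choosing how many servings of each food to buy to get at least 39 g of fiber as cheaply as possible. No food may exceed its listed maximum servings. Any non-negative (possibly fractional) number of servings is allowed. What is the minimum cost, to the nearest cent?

Cost per g of fiber: kidney beans $0.0938, oats $0.1333, avocado $0.2083, brown rice $0.2500, tofu $0.6500.
Take 2 servings of kidney beans: +16.0 g fiber for $1.50 (total $1.50, still need 23.0 g).
Take 2 servings of oats: +6.0 g fiber for $0.80 (total $2.30, still need 17.0 g).
Take 2 servings of avocado: +12.0 g fiber for $2.50 (total $4.80, still need 5.0 g).
Take 2.5 servings of brown rice: +5.0 g fiber for $1.25 (total $6.05, still need 0.0 g).
Filling from the cheapest source first is optimal under one linear minimum: $6.05.

$6.05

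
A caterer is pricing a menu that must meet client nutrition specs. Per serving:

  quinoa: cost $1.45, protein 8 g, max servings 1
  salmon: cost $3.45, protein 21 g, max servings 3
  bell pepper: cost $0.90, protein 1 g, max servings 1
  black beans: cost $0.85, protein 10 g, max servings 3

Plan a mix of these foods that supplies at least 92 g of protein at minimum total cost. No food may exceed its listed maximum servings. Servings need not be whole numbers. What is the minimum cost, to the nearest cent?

$12.74

Cost per g of protein: black beans $0.0850, salmon $0.1643, quinoa $0.1812, bell pepper $0.9000.
Take 3 servings of black beans: +30.0 g protein for $2.55 (total $2.55, still need 62.0 g).
Take 2.952 servings of salmon: +62.0 g protein for $10.19 (total $12.74, still need 0.0 g).
Filling from the cheapest source first is optimal under one linear minimum: $12.74.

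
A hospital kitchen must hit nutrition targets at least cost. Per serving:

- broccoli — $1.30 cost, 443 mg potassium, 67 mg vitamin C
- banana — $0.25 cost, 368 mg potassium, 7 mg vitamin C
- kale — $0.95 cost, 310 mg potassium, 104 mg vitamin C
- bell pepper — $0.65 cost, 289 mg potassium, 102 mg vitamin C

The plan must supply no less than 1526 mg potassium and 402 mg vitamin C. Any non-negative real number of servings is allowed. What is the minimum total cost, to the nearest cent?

broccoli only: max(1526/443, 402/67) = 6 servings → $7.80.
banana only: max(1526/368, 402/7) = 57.43 servings → $14.36.
kale only: max(1526/310, 402/104) = 4.923 servings → $4.68.
bell pepper only: max(1526/289, 402/102) = 5.28 servings → $3.43.
broccoli + banana: the both-tight solution has a negative serving — not a feasible corner.
broccoli + kale with both tight: 1.347 servings and 2.998 servings → $4.60.
broccoli + bell pepper with both tight: 1.529 servings and 2.937 servings → $3.90.
banana + kale with both tight: 0.9441 servings and 3.802 servings → $3.85.
banana + bell pepper with both tight: 1.112 servings and 3.865 servings → $2.79.
kale + bell pepper: intersection lies outside the first quadrant.
The minimum over all feasible corners is $2.79.

$2.79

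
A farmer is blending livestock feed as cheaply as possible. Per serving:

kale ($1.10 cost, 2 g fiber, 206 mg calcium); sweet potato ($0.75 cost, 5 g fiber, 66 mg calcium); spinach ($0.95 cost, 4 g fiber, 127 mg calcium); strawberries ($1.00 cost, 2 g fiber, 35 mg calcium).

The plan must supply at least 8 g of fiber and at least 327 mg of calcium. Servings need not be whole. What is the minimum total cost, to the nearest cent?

The cheapest plan sits at a corner of the feasible region — with two constraints it uses at most two foods.
kale only: max(8/2, 327/206) = 4 servings → $4.40.
sweet potato only: max(8/5, 327/66) = 4.955 servings → $3.72.
spinach only: max(8/4, 327/127) = 2.575 servings → $2.45.
strawberries only: max(8/2, 327/35) = 9.343 servings → $9.34.
kale + sweet potato with both tight: 1.233 servings and 1.107 servings → $2.19.
kale + spinach with both tight: 0.5123 servings and 1.744 servings → $2.22.
kale + strawberries with both tight: 1.094 servings and 2.906 servings → $4.11.
sweet potato + spinach: the both-tight solution has a negative serving — not a feasible corner.
sweet potato + strawberries with both targets exact would need a negative amount; discard.
spinach + strawberries with both targets exact would need a negative amount; discard.
The minimum over all feasible corners is $2.19.

$2.19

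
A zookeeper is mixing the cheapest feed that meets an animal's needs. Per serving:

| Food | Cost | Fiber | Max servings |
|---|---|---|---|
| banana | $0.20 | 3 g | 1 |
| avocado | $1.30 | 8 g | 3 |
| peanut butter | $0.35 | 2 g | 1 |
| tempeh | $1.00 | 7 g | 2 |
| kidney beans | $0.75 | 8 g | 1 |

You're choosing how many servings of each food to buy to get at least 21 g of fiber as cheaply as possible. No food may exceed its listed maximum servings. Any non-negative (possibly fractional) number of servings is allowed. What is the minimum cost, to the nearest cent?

$2.38

Cost per g of fiber: banana $0.0667, kidney beans $0.0938, tempeh $0.1429, avocado $0.1625, peanut butter $0.1750.
Take 1 serving of banana: +3.0 g fiber for $0.20 (total $0.20, still need 18.0 g).
Take 1 serving of kidney beans: +8.0 g fiber for $0.75 (total $0.95, still need 10.0 g).
Take 1.429 servings of tempeh: +10.0 g fiber for $1.43 (total $2.38, still need 0.0 g).
Greedy by cheapest-per-g is optimal for a single linear constraint, so the minimum cost is $2.38.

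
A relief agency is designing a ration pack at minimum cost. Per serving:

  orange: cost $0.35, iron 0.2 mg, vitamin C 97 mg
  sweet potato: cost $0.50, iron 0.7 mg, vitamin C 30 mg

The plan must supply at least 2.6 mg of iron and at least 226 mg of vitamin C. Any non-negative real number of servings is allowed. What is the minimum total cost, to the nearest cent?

$2.13

This is a tiny linear program; its minimum lies at a vertex of the feasible set. List the vertices and price them.
orange only: max(2.6/0.2, 226/97) = 13 servings → $4.55.
sweet potato only: max(2.6/0.7, 226/30) = 7.533 servings → $3.77.
orange + sweet potato with both tight: 1.296 servings and 3.344 servings → $2.13.
Cheapest feasible corner: $2.13.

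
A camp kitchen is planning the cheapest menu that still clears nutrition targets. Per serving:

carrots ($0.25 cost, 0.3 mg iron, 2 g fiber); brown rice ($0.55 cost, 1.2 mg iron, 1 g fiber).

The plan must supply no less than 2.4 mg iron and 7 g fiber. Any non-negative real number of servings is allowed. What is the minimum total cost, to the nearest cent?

$1.42

Check every corner: each single food scaled to meet both minima, and each pair solved so both constraints bind.
carrots only: max(2.4/0.3, 7/2) = 8 servings → $2.00.
brown rice only: max(2.4/1.2, 7/1) = 7 servings → $3.85.
carrots + brown rice with both tight: 2.857 servings and 1.286 servings → $1.42.
Cheapest feasible corner: $1.42.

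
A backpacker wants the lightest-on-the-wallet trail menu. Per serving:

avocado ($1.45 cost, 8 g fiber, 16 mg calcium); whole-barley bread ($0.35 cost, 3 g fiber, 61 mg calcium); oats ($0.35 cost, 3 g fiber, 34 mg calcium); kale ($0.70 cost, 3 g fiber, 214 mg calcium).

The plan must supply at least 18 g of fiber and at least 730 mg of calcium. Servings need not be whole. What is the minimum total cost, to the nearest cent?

$2.93

At the optimum either one food covers both requirements or two foods hit both targets exactly; no other combination can be cheaper.
avocado only: max(18/8, 730/16) = 45.62 servings → $66.16.
whole-barley bread only: max(18/3, 730/61) = 11.97 servings → $4.19.
oats only: max(18/3, 730/34) = 21.47 servings → $7.51.
kale only: max(18/3, 730/214) = 6 servings → $4.20.
avocado + whole-barley bread: intersection lies outside the first quadrant.
avocado + oats: the both-tight solution has a negative serving — not a feasible corner.
avocado + kale with both tight: 0.9988 servings and 3.337 servings → $3.78.
whole-barley bread + oats with both targets exact would need a negative amount; discard.
whole-barley bread + kale with both tight: 3.621 servings and 2.379 servings → $2.93.
oats + kale with both tight: 3.078 servings and 2.922 servings → $3.12.
Cheapest feasible corner: $2.93.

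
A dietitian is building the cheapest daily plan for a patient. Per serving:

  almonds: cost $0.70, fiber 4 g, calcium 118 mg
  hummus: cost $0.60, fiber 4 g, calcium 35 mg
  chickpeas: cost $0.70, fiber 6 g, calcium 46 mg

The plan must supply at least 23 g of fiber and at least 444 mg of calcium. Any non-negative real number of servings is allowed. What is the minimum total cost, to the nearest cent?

For a min-cost LP with two ≥-constraints, a basic feasible solution has at most two positive variables.
almonds only: max(23/4, 444/118) = 5.75 servings → $4.03.
hummus only: max(23/4, 444/35) = 12.69 servings → $7.61.
chickpeas only: max(23/6, 444/46) = 9.652 servings → $6.76.
almonds + hummus with both tight: 2.925 servings and 2.825 servings → $3.74.
almonds + chickpeas with both tight: 3.065 servings and 1.79 servings → $3.40.
hummus + chickpeas with both targets exact would need a negative amount; discard.
Cheapest feasible corner: $3.40.

$3.40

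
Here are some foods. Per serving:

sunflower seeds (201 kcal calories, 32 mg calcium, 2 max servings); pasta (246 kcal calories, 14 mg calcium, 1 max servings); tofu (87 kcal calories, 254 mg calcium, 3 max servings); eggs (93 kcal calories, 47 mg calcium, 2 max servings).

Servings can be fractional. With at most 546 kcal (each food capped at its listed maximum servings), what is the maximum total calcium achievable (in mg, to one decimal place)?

Calcium per kcal: tofu 2.92, eggs 0.5054, sunflower seeds 0.1592, pasta 0.05691.
Take 3 servings of tofu: uses 261 kcal, +762.0 mg calcium (running total 762.0 mg).
Take 2 servings of eggs: uses 186 kcal, +94.0 mg calcium (running total 856.0 mg).
Take 0.4925 servings of sunflower seeds: uses 99 kcal, +15.8 mg calcium (running total 871.8 mg).
Greedy by best ratio exhausts the calories allowance optimally: 871.8 mg.

871.8 mg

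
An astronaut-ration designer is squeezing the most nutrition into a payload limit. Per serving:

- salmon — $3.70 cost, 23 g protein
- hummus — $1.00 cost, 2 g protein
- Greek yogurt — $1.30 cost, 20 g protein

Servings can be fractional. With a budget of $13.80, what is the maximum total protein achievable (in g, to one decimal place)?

212.3 g

Protein per dollar: Greek yogurt 15.38, salmon 6.216, hummus 2.
With no serving limits, spend the whole cost allowance on Greek yogurt: $13.80 / $1.30 × 20 g = 212.3 g.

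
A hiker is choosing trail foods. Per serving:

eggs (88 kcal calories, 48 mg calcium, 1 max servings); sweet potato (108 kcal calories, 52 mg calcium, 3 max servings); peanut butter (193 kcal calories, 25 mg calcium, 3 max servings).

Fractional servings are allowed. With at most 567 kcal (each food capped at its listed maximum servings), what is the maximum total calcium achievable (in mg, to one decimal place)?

Calcium per kcal: eggs 0.5455, sweet potato 0.4815, peanut butter 0.1295.
Take 1 serving of eggs: uses 88 kcal, +48.0 mg calcium (running total 48.0 mg).
Take 3 servings of sweet potato: uses 324 kcal, +156.0 mg calcium (running total 204.0 mg).
Take 0.8031 servings of peanut butter: uses 155 kcal, +20.1 mg calcium (running total 224.1 mg).
Filling greedily by calcium-per-kcal is optimal for one linear limit, giving 224.1 mg.

224.1 mg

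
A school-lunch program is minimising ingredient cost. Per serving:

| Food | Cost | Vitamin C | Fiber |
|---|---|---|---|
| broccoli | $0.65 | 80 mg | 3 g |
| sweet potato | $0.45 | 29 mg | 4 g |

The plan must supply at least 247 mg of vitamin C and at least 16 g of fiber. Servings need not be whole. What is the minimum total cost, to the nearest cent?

$2.50

Compare the cost at each extreme point of the feasible region.
broccoli only: max(247/80, 16/3) = 5.333 servings → $3.47.
sweet potato only: max(247/29, 16/4) = 8.517 servings → $3.83.
broccoli + sweet potato with both tight: 2.249 servings and 2.313 servings → $2.50.
Cheapest feasible corner: $2.50.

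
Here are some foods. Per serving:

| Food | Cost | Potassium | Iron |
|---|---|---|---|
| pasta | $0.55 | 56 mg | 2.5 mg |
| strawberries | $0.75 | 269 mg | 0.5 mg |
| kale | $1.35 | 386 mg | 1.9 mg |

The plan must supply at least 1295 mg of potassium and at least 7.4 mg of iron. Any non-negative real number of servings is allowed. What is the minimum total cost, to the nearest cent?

Minimising a linear cost over {potassium ≥ 1295, iron ≥ 7.4, servings ≥ 0} — the optimum is at a vertex, using one or two foods.
pasta only: max(1295/56, 7.4/2.5) = 23.12 servings → $12.72.
strawberries only: max(1295/269, 7.4/0.5) = 14.8 servings → $11.10.
kale only: max(1295/386, 7.4/1.9) = 3.895 servings → $5.26.
pasta + strawberries with both tight: 2.084 servings and 4.38 servings → $4.43.
pasta + kale with both tight: 0.4611 servings and 3.288 servings → $4.69.
strawberries + kale with both targets exact would need a negative amount; discard.
Cheapest feasible corner: $4.43.

$4.43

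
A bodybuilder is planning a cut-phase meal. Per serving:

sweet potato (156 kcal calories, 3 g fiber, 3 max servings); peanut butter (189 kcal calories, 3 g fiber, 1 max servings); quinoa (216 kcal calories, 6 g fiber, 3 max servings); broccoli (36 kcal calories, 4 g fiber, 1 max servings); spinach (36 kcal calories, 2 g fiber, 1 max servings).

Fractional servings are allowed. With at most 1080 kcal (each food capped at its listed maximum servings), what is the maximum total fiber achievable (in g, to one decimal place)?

Fiber per kcal: broccoli 0.1111, spinach 0.05556, quinoa 0.02778, sweet potato 0.01923, peanut butter 0.01587.
Take 1 serving of broccoli: uses 36 kcal, +4.0 g fiber (running total 4.0 g).
Take 1 serving of spinach: uses 36 kcal, +2.0 g fiber (running total 6.0 g).
Take 3 servings of quinoa: uses 648 kcal, +18.0 g fiber (running total 24.0 g).
Take 2.308 servings of sweet potato: uses 360 kcal, +6.9 g fiber (running total 30.9 g).
Greedy by best ratio exhausts the calories allowance optimally: 30.9 g.

30.9 g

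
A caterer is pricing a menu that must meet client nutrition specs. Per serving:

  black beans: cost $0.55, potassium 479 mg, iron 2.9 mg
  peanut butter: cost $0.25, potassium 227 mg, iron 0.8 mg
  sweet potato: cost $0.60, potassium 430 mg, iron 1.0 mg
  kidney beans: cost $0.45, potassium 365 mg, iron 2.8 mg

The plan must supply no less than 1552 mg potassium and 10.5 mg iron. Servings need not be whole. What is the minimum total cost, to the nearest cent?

$1.84

With two linear requirements the optimum uses one or two foods; enumerate the corners.
black beans only: max(1552/479, 10.5/2.9) = 3.621 servings → $1.99.
peanut butter only: max(1552/227, 10.5/0.8) = 13.12 servings → $3.28.
sweet potato only: max(1552/430, 10.5/1.0) = 10.5 servings → $6.30.
kidney beans only: max(1552/365, 10.5/2.8) = 4.252 servings → $1.91.
black beans + peanut butter: intersection lies outside the first quadrant.
black beans + sweet potato: intersection lies outside the first quadrant.
black beans + kidney beans with both tight: 1.815 servings and 1.87 servings → $1.84.
peanut butter + sweet potato: intersection lies outside the first quadrant.
peanut butter + kidney beans with both tight: 1.493 servings and 3.323 servings → $1.87.
sweet potato + kidney beans with both tight: 0.6116 servings and 3.532 servings → $1.96.
Cheapest feasible corner: $1.84.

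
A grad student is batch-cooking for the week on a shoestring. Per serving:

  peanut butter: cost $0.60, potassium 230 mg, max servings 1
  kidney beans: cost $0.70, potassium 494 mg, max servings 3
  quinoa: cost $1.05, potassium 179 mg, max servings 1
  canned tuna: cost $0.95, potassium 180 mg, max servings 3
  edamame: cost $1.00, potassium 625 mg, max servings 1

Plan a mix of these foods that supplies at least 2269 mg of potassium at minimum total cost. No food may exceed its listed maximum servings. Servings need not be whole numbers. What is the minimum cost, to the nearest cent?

Cost per mg of potassium: kidney beans $0.0014, edamame $0.0016, peanut butter $0.0026, canned tuna $0.0053, quinoa $0.0059.
Take 3 servings of kidney beans: +1482.0 mg potassium for $2.10 (total $2.10, still need 787.0 mg).
Take 1 serving of edamame: +625.0 mg potassium for $1.00 (total $3.10, still need 162.0 mg).
Take 0.7043 servings of peanut butter: +162.0 mg potassium for $0.42 (total $3.52, still need 0.0 mg).
Filling from the cheapest source first is optimal under one linear minimum: $3.52.

$3.52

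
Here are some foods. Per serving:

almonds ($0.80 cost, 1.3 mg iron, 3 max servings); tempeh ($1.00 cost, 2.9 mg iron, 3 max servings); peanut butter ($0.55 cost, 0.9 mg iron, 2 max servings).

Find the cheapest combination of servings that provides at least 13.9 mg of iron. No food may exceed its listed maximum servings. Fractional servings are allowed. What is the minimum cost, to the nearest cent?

$6.19

Cost per mg of iron: tempeh $0.3448, peanut butter $0.6111, almonds $0.6154.
Take 3 servings of tempeh: +8.7 mg iron for $3.00 (total $3.00, still need 5.2 mg).
Take 2 servings of peanut butter: +1.8 mg iron for $1.10 (total $4.10, still need 3.4 mg).
Take 2.615 servings of almonds: +3.4 mg iron for $2.09 (total $6.19, still need 0.0 mg).
Filling from the cheapest source first is optimal under one linear minimum: $6.19.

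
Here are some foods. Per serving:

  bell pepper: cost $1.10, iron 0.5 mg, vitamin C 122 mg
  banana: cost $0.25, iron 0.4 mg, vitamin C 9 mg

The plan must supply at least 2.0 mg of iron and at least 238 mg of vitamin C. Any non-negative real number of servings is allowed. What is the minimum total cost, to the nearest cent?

A basic optimal solution has at most two foods positive. Try each food alone and each pair with both targets met exactly.
bell pepper only: max(2.0/0.5, 238/122) = 4 servings → $4.40.
banana only: max(2.0/0.4, 238/9) = 26.44 servings → $6.61.
bell pepper + banana with both tight: 1.743 servings and 2.822 servings → $2.62.
So the least-cost plan costs $2.62.

$2.62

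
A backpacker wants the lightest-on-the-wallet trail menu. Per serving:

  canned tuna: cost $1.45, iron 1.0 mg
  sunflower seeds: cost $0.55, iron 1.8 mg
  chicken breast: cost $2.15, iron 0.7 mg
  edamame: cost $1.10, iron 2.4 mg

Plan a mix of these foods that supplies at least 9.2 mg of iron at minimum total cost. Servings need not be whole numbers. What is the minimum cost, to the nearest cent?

$2.81

Cost per mg of iron: sunflower seeds $0.3056, edamame $0.4583, canned tuna $1.4500, chicken breast $3.0714.
With no serving limits, use only sunflower seeds: 9.2 mg / 1.8 mg = 5.111 servings × $0.55 = $2.81.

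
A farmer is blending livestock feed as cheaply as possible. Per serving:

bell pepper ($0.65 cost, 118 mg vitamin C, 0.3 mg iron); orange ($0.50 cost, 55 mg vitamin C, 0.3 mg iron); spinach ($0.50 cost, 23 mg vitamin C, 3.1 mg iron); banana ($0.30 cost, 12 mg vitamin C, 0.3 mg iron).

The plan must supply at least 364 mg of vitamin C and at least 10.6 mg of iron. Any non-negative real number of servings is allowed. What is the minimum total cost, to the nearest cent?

$3.19

A basic optimal solution has at most two foods positive. Try each food alone and each pair with both targets met exactly.
bell pepper only: max(364/118, 10.6/0.3) = 35.33 servings → $22.97.
orange only: max(364/55, 10.6/0.3) = 35.33 servings → $17.67.
spinach only: max(364/23, 10.6/3.1) = 15.83 servings → $7.91.
banana only: max(364/12, 10.6/0.3) = 35.33 servings → $10.60.
bell pepper + orange: intersection lies outside the first quadrant.
bell pepper + spinach with both tight: 2.465 servings and 3.181 servings → $3.19.
bell pepper + banana with both targets exact would need a negative amount; discard.
orange + spinach with both tight: 5.407 servings and 2.896 servings → $4.15.
orange + banana: intersection lies outside the first quadrant.
spinach + banana with both tight: 0.5941 servings and 29.19 servings → $9.06.
Cheapest feasible corner: $3.19.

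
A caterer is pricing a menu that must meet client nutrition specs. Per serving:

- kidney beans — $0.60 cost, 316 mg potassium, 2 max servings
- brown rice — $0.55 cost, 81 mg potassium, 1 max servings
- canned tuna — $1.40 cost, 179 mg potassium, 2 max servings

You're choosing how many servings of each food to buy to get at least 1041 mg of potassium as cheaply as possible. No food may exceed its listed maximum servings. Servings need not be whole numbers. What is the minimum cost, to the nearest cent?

$4.32

Cost per mg of potassium: kidney beans $0.0019, brown rice $0.0068, canned tuna $0.0078.
Take 2 servings of kidney beans: +632.0 mg potassium for $1.20 (total $1.20, still need 409.0 mg).
Take 1 serving of brown rice: +81.0 mg potassium for $0.55 (total $1.75, still need 328.0 mg).
Take 1.832 servings of canned tuna: +328.0 mg potassium for $2.57 (total $4.32, still need 0.0 mg).
Filling from the cheapest source first is optimal under one linear minimum: $4.32.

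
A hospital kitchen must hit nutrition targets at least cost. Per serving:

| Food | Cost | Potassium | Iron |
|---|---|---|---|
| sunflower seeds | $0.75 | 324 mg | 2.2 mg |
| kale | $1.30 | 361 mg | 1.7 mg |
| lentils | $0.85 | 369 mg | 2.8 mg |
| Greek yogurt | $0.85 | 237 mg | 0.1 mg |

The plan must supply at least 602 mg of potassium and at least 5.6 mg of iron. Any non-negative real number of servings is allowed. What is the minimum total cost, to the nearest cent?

sunflower seeds only: max(602/324, 5.6/2.2) = 2.545 servings → $1.91.
kale only: max(602/361, 5.6/1.7) = 3.294 servings → $4.28.
lentils only: max(602/369, 5.6/2.8) = 2 servings → $1.70.
Greek yogurt only: max(602/237, 5.6/0.1) = 56 servings → $47.60.
sunflower seeds + kale: intersection lies outside the first quadrant.
sunflower seeds + lentils: intersection lies outside the first quadrant.
sunflower seeds + Greek yogurt with both targets exact would need a negative amount; discard.
kale + lentils: the both-tight solution has a negative serving — not a feasible corner.
kale + Greek yogurt: intersection lies outside the first quadrant.
lentils + Greek yogurt: the both-tight solution has a negative serving — not a feasible corner.
So the least-cost plan costs $1.70.

$1.70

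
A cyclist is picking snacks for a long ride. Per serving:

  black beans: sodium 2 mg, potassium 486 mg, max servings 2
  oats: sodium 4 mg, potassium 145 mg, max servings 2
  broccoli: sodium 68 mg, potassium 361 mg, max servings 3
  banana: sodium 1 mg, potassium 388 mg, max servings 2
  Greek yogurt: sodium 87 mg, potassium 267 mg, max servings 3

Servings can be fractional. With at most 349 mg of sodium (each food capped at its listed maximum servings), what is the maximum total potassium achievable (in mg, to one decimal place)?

3523.0 mg

Potassium per mg sodium: banana 388, black beans 243, oats 36.25, broccoli 5.309, Greek yogurt 3.069.
Take 2 servings of banana: uses 2 mg sodium, +776.0 mg potassium (running total 776.0 mg).
Take 2 servings of black beans: uses 4 mg sodium, +972.0 mg potassium (running total 1748.0 mg).
Take 2 servings of oats: uses 8 mg sodium, +290.0 mg potassium (running total 2038.0 mg).
Take 3 servings of broccoli: uses 204 mg sodium, +1083.0 mg potassium (running total 3121.0 mg).
Take 1.506 servings of Greek yogurt: uses 131 mg sodium, +402.0 mg potassium (running total 3523.0 mg).
Filling greedily by potassium-per-mg sodium is optimal for one linear limit, giving 3523.0 mg.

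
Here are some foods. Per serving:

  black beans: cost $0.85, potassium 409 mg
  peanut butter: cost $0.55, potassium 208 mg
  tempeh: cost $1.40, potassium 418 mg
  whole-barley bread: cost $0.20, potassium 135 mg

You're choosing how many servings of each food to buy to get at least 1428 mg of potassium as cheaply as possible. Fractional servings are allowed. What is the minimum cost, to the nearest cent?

Cost per mg of potassium: whole-barley bread $0.0015, black beans $0.0021, peanut butter $0.0026, tempeh $0.0033.
With no serving limits, use only whole-barley bread: 1428 mg / 135 mg = 10.58 servings × $0.20 = $2.12.

$2.12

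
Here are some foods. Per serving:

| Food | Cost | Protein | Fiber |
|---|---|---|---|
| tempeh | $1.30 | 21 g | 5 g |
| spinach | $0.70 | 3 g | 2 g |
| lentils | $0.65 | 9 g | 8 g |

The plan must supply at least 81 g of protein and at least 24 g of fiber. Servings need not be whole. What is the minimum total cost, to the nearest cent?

tempeh only: max(81/21, 24/5) = 4.8 servings → $6.24.
spinach only: max(81/3, 24/2) = 27 servings → $18.90.
lentils only: max(81/9, 24/8) = 9 servings → $5.85.
tempeh + spinach with both tight: 3.333 servings and 3.667 servings → $6.90.
tempeh + lentils with both tight: 3.512 servings and 0.8049 servings → $5.09.
spinach + lentils: the both-tight solution has a negative serving — not a feasible corner.
So the least-cost plan costs $5.09.

$5.09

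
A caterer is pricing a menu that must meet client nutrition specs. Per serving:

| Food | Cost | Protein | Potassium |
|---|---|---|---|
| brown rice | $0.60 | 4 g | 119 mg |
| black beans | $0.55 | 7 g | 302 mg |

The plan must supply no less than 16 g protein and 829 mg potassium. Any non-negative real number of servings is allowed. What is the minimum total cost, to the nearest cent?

$1.51

The cheapest plan sits at a corner of the feasible region — with two constraints it uses at most two foods.
brown rice only: max(16/4, 829/119) = 6.966 servings → $4.18.
black beans only: max(16/7, 829/302) = 2.745 servings → $1.51.
brown rice + black beans: the both-tight solution has a negative serving — not a feasible corner.
So the least-cost plan costs $1.51.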